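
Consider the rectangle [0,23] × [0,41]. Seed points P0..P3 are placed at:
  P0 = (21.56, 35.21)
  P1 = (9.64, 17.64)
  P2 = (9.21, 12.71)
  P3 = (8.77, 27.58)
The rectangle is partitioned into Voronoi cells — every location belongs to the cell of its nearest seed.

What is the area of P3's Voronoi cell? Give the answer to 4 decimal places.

Area of P3's cell: 272.8765

1. box [0,23]×[0,41]: [(0, 0) (23, 0) (23, 41) (0, 41)]
2. ⊥bis P3·P0 via (15.165,31.395): [(0, 0) (23, 0) (23, 18.2614) (9.435, 41) (0, 41)]  |A|=788.7757
3. ⊥bis P3·P1 via (9.205,22.61): [(0, 21.8043) (19.85, 23.5417) (9.435, 41) (0, 41)]  |A|=272.8765
4. ⊥bis P3·P2 via (8.99,20.145): [(0, 21.8043) (19.85, 23.5417) (9.435, 41) (0, 41)]  |A|=272.8765
5. canonical 4-gon: [(0, 21.8043) (19.85, 23.5417) (9.435, 41) (0, 41)]
6. shoelace: 272.8765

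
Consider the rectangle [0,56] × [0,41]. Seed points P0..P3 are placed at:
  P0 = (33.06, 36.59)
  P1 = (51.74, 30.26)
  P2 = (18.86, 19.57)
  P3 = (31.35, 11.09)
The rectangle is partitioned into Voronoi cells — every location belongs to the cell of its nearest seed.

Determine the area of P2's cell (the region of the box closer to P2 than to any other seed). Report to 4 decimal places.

1. box [0,56]×[0,41]: [(0, 0) (56, 0) (56, 41) (0, 41)]
2. ⊥bis P2·P0 via (25.96,28.08): [(0, 0) (56, 0) (56, 3.0173) (10.4742, 41) (0, 41)]  |A|=1431.4024
3. ⊥bis P2·P1 via (35.3,24.915): [(0, 0) (43.4004, 0) (37.3645, 18.5651) (10.4742, 41) (0, 41)]  |A|=1286.3321
4. ⊥bis P2·P3 via (25.105,15.33): [(0, 0) (14.6968, 0) (30.9404, 23.9248) (10.4742, 41) (0, 41)]  |A|=899.5114
5. canonical 5-gon: [(0, 0) (14.6968, 0) (30.9404, 23.9248) (10.4742, 41) (0, 41)]
6. shoelace: 899.5114

Area of P2's cell: 899.5114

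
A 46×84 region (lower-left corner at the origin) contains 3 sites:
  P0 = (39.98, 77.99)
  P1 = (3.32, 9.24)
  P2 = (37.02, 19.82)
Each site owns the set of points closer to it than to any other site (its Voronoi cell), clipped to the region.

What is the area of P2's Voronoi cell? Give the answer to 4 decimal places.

1. box [0,46]×[0,84]: [(0, 0) (46, 0) (46, 84) (0, 84)]
2. ⊥bis P2·P0 via (38.5,48.905): [(0, 50.8641) (0, 0) (46, 0) (46, 48.5234)]  |A|=2285.9112
3. ⊥bis P2·P1 via (20.17,14.53): [(8.9053, 50.4109) (24.7316, 0) (46, 0) (46, 48.5234)]  |A|=1436.0585
4. canonical 4-gon: [(8.9053, 50.4109) (24.7316, 0) (46, 0) (46, 48.5234)]
5. shoelace: 1436.0585

Area of P2's cell: 1436.0585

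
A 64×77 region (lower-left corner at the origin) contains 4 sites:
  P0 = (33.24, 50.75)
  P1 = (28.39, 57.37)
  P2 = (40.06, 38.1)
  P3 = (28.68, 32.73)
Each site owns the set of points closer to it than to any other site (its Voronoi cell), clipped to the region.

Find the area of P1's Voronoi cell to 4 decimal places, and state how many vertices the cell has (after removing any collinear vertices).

Area of P1's cell: 1292.4750 (4 vertices)

1. box [0,64]×[0,77]: [(0, 0) (64, 0) (64, 77) (0, 77)]
2. ⊥bis P1·P0 via (30.815,54.06): [(0, 31.4841) (62.1269, 77) (0, 77)]  |A|=1413.8827
3. ⊥bis P1·P2 via (34.225,47.735): [(0, 31.4841) (62.1269, 77) (0, 77)]  |A|=1413.8827
4. ⊥bis P1·P3 via (28.535,45.05): [(0, 44.7142) (18.3532, 44.9302) (62.1269, 77) (0, 77)]  |A|=1292.475
5. canonical 4-gon: [(0, 44.7142) (18.3532, 44.9302) (62.1269, 77) (0, 77)]
6. shoelace: 1292.475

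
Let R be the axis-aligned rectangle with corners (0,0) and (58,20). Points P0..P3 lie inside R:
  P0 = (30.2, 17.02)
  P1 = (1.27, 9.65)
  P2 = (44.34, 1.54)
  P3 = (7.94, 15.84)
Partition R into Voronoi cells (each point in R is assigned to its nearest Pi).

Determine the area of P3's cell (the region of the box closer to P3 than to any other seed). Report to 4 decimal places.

Area of P3's cell: 242.7284

1. box [0,58]×[0,20]: [(0, 0) (58, 0) (58, 20) (0, 20)]
2. ⊥bis P3·P0 via (19.07,16.43): [(0, 0) (19.941, 0) (18.8808, 20) (0, 20)]  |A|=388.2171
3. ⊥bis P3·P1 via (4.605,12.745): [(0, 17.7071) (16.4328, 0) (19.941, 0) (18.8808, 20) (0, 20)]  |A|=242.7284
4. ⊥bis P3·P2 via (26.14,8.69): [(0, 17.7071) (16.4328, 0) (19.941, 0) (18.8808, 20) (0, 20)]  |A|=242.7284
5. canonical 5-gon: [(0, 17.7071) (16.4328, 0) (19.941, 0) (18.8808, 20) (0, 20)]
6. shoelace: 242.7284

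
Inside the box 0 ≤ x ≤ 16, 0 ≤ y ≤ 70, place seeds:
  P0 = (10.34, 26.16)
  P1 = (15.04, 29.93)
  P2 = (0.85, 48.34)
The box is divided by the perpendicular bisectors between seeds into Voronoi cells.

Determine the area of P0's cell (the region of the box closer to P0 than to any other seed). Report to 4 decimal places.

Area of P0's cell: 518.0354

1. box [0,16]×[0,70]: [(0, 0) (16, 0) (16, 70) (0, 70)]
2. ⊥bis P0·P1 via (12.69,28.045): [(0, 43.8654) (0, 0) (16, 0) (16, 23.9185)]  |A|=542.2712
3. ⊥bis P0·P2 via (5.595,37.25): [(5.3802, 37.1581) (0, 34.8561) (0, 0) (16, 0) (16, 23.9185)]  |A|=518.0354
4. canonical 5-gon: [(5.3802, 37.1581) (0, 34.8561) (0, 0) (16, 0) (16, 23.9185)]
5. shoelace: 518.0354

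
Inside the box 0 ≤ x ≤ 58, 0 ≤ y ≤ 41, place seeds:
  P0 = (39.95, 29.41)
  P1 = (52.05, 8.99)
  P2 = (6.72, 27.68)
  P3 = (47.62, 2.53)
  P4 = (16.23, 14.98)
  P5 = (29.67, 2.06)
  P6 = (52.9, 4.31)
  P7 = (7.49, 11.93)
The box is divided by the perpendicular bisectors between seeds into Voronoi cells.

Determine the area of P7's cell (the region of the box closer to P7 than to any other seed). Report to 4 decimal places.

Area of P7's cell: 257.6152

1. box [0,58]×[0,41]: [(0, 0) (58, 0) (58, 41) (0, 41)]
2. ⊥bis P7·P0 via (23.72,20.67): [(0, 0) (34.851, 0) (12.7721, 41) (0, 41)]  |A|=976.2734
3. ⊥bis P7·P1 via (29.77,10.46): [(0, 0) (29.0799, 0) (29.7098, 9.5471) (12.7721, 41) (0, 41)]  |A|=948.7246
4. ⊥bis P7·P2 via (7.105,19.805): [(0, 19.4576) (0, 0) (29.0799, 0) (29.7098, 9.5471) (23.7477, 20.6186)]  |A|=562.7779
5. ⊥bis P7·P3 via (27.555,7.23): [(0, 19.4576) (0, 0) (25.8615, 0) (28.5864, 11.6332) (23.7477, 20.6186)]  |A|=538.0382
6. ⊥bis P7·P4 via (11.86,13.455): [(9.6014, 19.927) (0, 19.4576) (0, 0) (16.5554, 0)]  |A|=258.3609
7. ⊥bis P7·P5 via (18.58,6.995): [(16.0771, 1.3705) (9.6014, 19.927) (0, 19.4576) (0, 0) (15.4673, 0)]  |A|=257.6152
8. ⊥bis P7·P6 via (30.195,8.12): [(16.0771, 1.3705) (9.6014, 19.927) (0, 19.4576) (0, 0) (15.4673, 0)]  |A|=257.6152
9. canonical 5-gon: [(16.0771, 1.3705) (9.6014, 19.927) (0, 19.4576) (0, 0) (15.4673, 0)]
10. shoelace: 257.6152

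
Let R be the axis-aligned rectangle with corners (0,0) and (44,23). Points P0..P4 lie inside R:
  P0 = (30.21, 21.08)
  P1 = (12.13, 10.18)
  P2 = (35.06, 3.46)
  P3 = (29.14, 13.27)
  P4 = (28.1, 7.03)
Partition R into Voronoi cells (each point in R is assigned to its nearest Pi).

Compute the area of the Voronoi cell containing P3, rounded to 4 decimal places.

Area of P3's cell: 133.1832

1. box [0,44]×[0,23]: [(0, 0) (44, 0) (44, 23) (0, 23)]
2. ⊥bis P3·P0 via (29.675,17.175): [(0, 21.2406) (0, 0) (44, 0) (44, 15.2124)]  |A|=801.9662
3. ⊥bis P3·P1 via (20.635,11.725): [(19.389, 18.5842) (22.7649, 0) (44, 0) (44, 15.2124)]  |A|=384.5153
4. ⊥bis P3·P2 via (32.1,8.365): [(43.5492, 15.2742) (19.389, 18.5842) (22.3177, 2.4617)]  |A|=189.9141
5. ⊥bis P3·P4 via (28.62,10.15): [(33.6647, 9.3092) (43.5492, 15.2742) (19.389, 18.5842) (20.6807, 11.4732)]  |A|=133.1832
6. canonical 4-gon: [(33.6647, 9.3092) (43.5492, 15.2742) (19.389, 18.5842) (20.6807, 11.4732)]
7. shoelace: 133.1832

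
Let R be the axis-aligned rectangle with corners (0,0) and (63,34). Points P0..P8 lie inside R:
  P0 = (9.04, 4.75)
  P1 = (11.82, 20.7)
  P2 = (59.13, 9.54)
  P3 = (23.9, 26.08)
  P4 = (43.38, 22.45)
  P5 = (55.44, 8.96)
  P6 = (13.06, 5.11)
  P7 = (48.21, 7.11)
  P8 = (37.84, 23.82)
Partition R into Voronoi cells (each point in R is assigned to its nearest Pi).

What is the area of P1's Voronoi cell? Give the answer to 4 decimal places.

1. box [0,63]×[0,34]: [(0, 0) (63, 0) (63, 34) (0, 34)]
2. ⊥bis P1·P0 via (10.43,12.725): [(0, 14.5429) (63, 3.5623) (63, 34) (0, 34)]  |A|=1571.6855
3. ⊥bis P1·P2 via (35.475,15.12): [(0, 14.5429) (33.9433, 8.6268) (39.9286, 34) (0, 34)]  |A|=836.7785
4. ⊥bis P1·P3 via (17.86,23.39): [(0, 14.5429) (23.6348, 10.4235) (13.1347, 34) (0, 34)]  |A|=384.7679
5. ⊥bis P1·P4 via (27.6,21.575): [(0, 14.5429) (23.6348, 10.4235) (13.1347, 34) (0, 34)]  |A|=384.7679
6. ⊥bis P1·P5 via (33.63,14.83): [(0, 14.5429) (23.6348, 10.4235) (13.1347, 34) (0, 34)]  |A|=384.7679
7. ⊥bis P1·P6 via (12.44,12.905): [(0, 14.5429) (10.3507, 12.7388) (22.1845, 13.6801) (13.1347, 34) (0, 34)]  |A|=364.8165
8. ⊥bis P1·P7 via (30.015,13.905): [(0, 14.5429) (10.3507, 12.7388) (22.1845, 13.6801) (13.1347, 34) (0, 34)]  |A|=364.8165
9. ⊥bis P1·P8 via (24.83,22.26): [(0, 14.5429) (10.3507, 12.7388) (22.1845, 13.6801) (13.1347, 34) (0, 34)]  |A|=364.8165
10. canonical 5-gon: [(0, 14.5429) (10.3507, 12.7388) (22.1845, 13.6801) (13.1347, 34) (0, 34)]
11. shoelace: 364.8165

Area of P1's cell: 364.8165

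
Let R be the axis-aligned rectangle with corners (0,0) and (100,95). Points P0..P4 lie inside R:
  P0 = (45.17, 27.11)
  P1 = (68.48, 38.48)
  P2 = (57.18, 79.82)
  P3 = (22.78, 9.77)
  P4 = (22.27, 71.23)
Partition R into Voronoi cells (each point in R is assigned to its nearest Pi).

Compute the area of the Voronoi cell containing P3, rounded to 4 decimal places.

Area of P3's cell: 1317.2420

1. box [0,100]×[0,95]: [(0, 0) (100, 0) (100, 95) (0, 95)]
2. ⊥bis P3·P0 via (33.975,18.44): [(0, 62.3097) (0, 0) (48.2559, 0)]  |A|=1503.4052
3. ⊥bis P3·P1 via (45.63,24.125): [(0, 62.3097) (0, 0) (48.2559, 0)]  |A|=1503.4052
4. ⊥bis P3·P2 via (39.98,44.795): [(0, 62.3097) (0, 0) (48.2559, 0)]  |A|=1503.4052
5. ⊥bis P3·P4 via (22.525,40.5): [(16.9265, 40.4535) (0, 40.3131) (0, 0) (48.2559, 0)]  |A|=1317.242
6. canonical 4-gon: [(16.9265, 40.4535) (0, 40.3131) (0, 0) (48.2559, 0)]
7. shoelace: 1317.242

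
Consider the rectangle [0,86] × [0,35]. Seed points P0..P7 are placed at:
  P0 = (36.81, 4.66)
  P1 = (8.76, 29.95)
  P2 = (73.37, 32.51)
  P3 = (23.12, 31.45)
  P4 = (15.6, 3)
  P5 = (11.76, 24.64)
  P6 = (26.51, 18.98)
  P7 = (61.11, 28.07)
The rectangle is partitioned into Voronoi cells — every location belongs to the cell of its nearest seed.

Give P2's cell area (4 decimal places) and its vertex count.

1. box [0,86]×[0,35]: [(0, 0) (86, 0) (86, 35) (0, 35)]
2. ⊥bis P2·P0 via (55.09,18.585): [(69.2473, 0) (86, 0) (86, 35) (42.5857, 35)]  |A|=1052.9221
3. ⊥bis P2·P1 via (41.065,31.23): [(69.2473, 0) (86, 0) (86, 35) (42.5857, 35)]  |A|=1052.9221
4. ⊥bis P2·P3 via (48.245,31.98): [(48.3407, 27.4452) (69.2473, 0) (86, 0) (86, 35) (48.1813, 35)]  |A|=1031.7852
5. ⊥bis P2·P4 via (44.485,17.755): [(48.3407, 27.4452) (69.2473, 0) (86, 0) (86, 35) (48.1813, 35)]  |A|=1031.7852
6. ⊥bis P2·P5 via (42.565,28.575): [(48.3407, 27.4452) (69.2473, 0) (86, 0) (86, 35) (48.1813, 35)]  |A|=1031.7852
7. ⊥bis P2·P6 via (49.94,25.745): [(48.2533, 31.5868) (50.1257, 25.1019) (69.2473, 0) (86, 0) (86, 35) (48.1813, 35)]  |A|=1028.1911
8. ⊥bis P2·P7 via (67.24,30.29): [(78.2096, 0) (86, 0) (86, 35) (65.5343, 35)]  |A|=494.4821
9. canonical 4-gon: [(78.2096, 0) (86, 0) (86, 35) (65.5343, 35)]
10. shoelace: 494.4821

Area of P2's cell: 494.4821 (4 vertices)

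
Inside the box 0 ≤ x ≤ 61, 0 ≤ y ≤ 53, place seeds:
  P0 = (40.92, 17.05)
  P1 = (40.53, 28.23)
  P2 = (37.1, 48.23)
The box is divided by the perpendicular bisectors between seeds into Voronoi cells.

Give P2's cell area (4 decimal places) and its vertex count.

Area of P2's cell: 987.9574 (4 vertices)

1. box [0,61]×[0,53]: [(0, 0) (61, 0) (61, 53) (0, 53)]
2. ⊥bis P2·P0 via (39.01,32.64): [(0, 27.8607) (61, 35.3341) (61, 53) (0, 53)]  |A|=1305.5585
3. ⊥bis P2·P1 via (38.815,38.23): [(0, 31.5732) (61, 42.0347) (61, 53) (0, 53)]  |A|=987.9574
4. canonical 4-gon: [(0, 31.5732) (61, 42.0347) (61, 53) (0, 53)]
5. shoelace: 987.9574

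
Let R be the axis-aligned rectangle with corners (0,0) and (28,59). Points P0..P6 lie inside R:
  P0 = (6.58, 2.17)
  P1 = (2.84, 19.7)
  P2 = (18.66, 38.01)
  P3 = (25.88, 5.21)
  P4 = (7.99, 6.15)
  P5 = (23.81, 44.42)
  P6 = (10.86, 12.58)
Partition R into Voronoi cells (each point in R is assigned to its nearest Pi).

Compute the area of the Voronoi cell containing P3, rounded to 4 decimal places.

Area of P3's cell: 182.8170

1. box [0,28]×[0,59]: [(0, 0) (28, 0) (28, 59) (0, 59)]
2. ⊥bis P3·P0 via (16.23,3.69): [(16.8112, 0) (28, 0) (28, 59) (7.518, 59)]  |A|=934.2892
3. ⊥bis P3·P1 via (14.36,12.455): [(14.7514, 13.0773) (16.8112, 0) (28, 0) (28, 34.1434)]  |A|=299.3364
4. ⊥bis P3·P2 via (22.27,21.61): [(19.7718, 21.0601) (14.7514, 13.0773) (16.8112, 0) (28, 0) (28, 22.8713)]  |A|=252.9616
5. ⊥bis P3·P4 via (16.935,5.68): [(19.7718, 21.0601) (17.5582, 17.5403) (16.6802, 0.8315) (16.8112, 0) (28, 0) (28, 22.8713)]  |A|=231.4716
6. ⊥bis P3·P5 via (24.845,24.815): [(19.7718, 21.0601) (17.5582, 17.5403) (16.6802, 0.8315) (16.8112, 0) (28, 0) (28, 22.8713)]  |A|=231.4716
7. ⊥bis P3·P6 via (18.37,8.895): [(24.8922, 22.1872) (16.9521, 6.0053) (16.6802, 0.8315) (16.8112, 0) (28, 0) (28, 22.8713)]  |A|=182.817
8. canonical 6-gon: [(24.8922, 22.1872) (16.9521, 6.0053) (16.6802, 0.8315) (16.8112, 0) (28, 0) (28, 22.8713)]
9. shoelace: 182.817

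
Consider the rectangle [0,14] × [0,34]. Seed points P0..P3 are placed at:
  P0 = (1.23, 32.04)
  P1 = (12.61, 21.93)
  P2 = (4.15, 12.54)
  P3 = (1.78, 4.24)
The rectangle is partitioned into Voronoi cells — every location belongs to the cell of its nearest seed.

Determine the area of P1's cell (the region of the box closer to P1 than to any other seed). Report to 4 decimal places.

1. box [0,14]×[0,34]: [(0, 0) (14, 0) (14, 34) (0, 34)]
2. ⊥bis P1·P0 via (6.92,26.985): [(0, 19.1957) (0, 0) (14, 0) (14, 34) (13.1521, 34)]  |A|=378.6461
3. ⊥bis P1·P2 via (8.38,17.235): [(2.758, 22.3002) (14, 12.1716) (14, 34) (13.1521, 34)]  |A|=127.6573
4. ⊥bis P1·P3 via (7.195,13.085): [(2.758, 22.3002) (14, 12.1716) (14, 34) (13.1521, 34)]  |A|=127.6573
5. canonical 4-gon: [(2.758, 22.3002) (14, 12.1716) (14, 34) (13.1521, 34)]
6. shoelace: 127.6573

Area of P1's cell: 127.6573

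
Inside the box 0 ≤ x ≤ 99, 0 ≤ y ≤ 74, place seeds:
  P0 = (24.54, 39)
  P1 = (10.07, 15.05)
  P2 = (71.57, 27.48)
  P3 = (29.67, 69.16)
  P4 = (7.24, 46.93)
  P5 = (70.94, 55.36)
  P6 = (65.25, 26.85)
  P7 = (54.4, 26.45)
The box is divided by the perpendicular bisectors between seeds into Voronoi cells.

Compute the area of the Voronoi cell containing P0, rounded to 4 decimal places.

1. box [0,99]×[0,74]: [(0, 0) (99, 0) (99, 74) (0, 74)]
2. ⊥bis P0·P1 via (17.305,27.025): [(0, 37.4803) (62.0354, 0) (99, 0) (99, 74) (0, 74)]  |A|=6163.4489
3. ⊥bis P0·P2 via (48.055,33.24): [(0, 37.4803) (42.7648, 11.6428) (58.0392, 74) (0, 74)]  |A|=2590.4582
4. ⊥bis P0·P3 via (27.105,54.08): [(0, 58.6904) (0, 37.4803) (42.7648, 11.6428) (52.1176, 49.8255)]  |A|=1489.9744
5. ⊥bis P0·P4 via (15.89,42.965): [(21.4276, 55.0457) (10.4749, 31.1516) (42.7648, 11.6428) (52.1176, 49.8255)]  |A|=1102.9311
6. ⊥bis P0·P5 via (47.74,47.18): [(46.4684, 50.7864) (21.4276, 55.0457) (10.4749, 31.1516) (42.7648, 11.6428) (49.9407, 40.9384)]  |A|=1076.7826
7. ⊥bis P0·P6 via (44.895,32.925): [(48.5033, 45.0151) (46.4684, 50.7864) (21.4276, 55.0457) (10.4749, 31.1516) (39.1882, 13.8037)]  |A|=975.2215
8. ⊥bis P0·P7 via (39.47,32.725): [(46.7388, 50.0196) (46.4684, 50.7864) (21.4276, 55.0457) (10.4749, 31.1516) (33.0709, 17.4997)]  |A|=799.651
9. canonical 5-gon: [(46.7388, 50.0196) (46.4684, 50.7864) (21.4276, 55.0457) (10.4749, 31.1516) (33.0709, 17.4997)]
10. shoelace: 799.651

Area of P0's cell: 799.6510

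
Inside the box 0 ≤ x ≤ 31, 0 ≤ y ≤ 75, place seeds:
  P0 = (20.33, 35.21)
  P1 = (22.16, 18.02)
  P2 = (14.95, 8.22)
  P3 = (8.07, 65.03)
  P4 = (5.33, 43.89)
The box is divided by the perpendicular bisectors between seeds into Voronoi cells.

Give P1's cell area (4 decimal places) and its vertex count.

Area of P1's cell: 332.8425 (4 vertices)

1. box [0,31]×[0,75]: [(0, 0) (31, 0) (31, 75) (0, 75)]
2. ⊥bis P1·P0 via (21.245,26.615): [(0, 24.3533) (0, 0) (31, 0) (31, 27.6535)]  |A|=806.1055
3. ⊥bis P1·P2 via (18.555,13.12): [(2.871, 24.659) (31, 3.964) (31, 27.6535)]  |A|=333.1805
4. ⊥bis P1·P3 via (15.115,41.525): [(2.871, 24.659) (31, 3.964) (31, 27.6535)]  |A|=333.1805
5. ⊥bis P1·P4 via (13.745,30.955): [(4.3012, 24.8112) (3.4323, 24.246) (31, 3.964) (31, 27.6535)]  |A|=332.8425
6. canonical 4-gon: [(4.3012, 24.8112) (3.4323, 24.246) (31, 3.964) (31, 27.6535)]
7. shoelace: 332.8425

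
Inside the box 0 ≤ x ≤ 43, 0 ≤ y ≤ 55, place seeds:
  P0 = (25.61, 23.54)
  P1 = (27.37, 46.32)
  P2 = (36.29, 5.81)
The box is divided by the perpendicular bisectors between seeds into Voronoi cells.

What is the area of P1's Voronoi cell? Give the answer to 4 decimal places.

1. box [0,43]×[0,55]: [(0, 0) (43, 0) (43, 55) (0, 55)]
2. ⊥bis P1·P0 via (26.49,34.93): [(0, 36.9766) (43, 33.6544) (43, 55) (0, 55)]  |A|=846.4322
3. ⊥bis P1·P2 via (31.83,26.065): [(0, 36.9766) (43, 33.6544) (43, 55) (0, 55)]  |A|=846.4322
4. canonical 4-gon: [(0, 36.9766) (43, 33.6544) (43, 55) (0, 55)]
5. shoelace: 846.4322

Area of P1's cell: 846.4322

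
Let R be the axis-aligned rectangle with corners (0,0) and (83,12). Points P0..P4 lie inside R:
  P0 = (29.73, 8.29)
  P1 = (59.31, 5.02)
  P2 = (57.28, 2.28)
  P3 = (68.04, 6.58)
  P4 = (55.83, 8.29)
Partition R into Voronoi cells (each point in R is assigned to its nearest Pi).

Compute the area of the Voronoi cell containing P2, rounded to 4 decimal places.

Area of P2's cell: 66.7332

1. box [0,83]×[0,12]: [(0, 0) (83, 0) (83, 12) (0, 12)]
2. ⊥bis P2·P0 via (43.505,5.285): [(42.3521, 0) (83, 0) (83, 12) (44.9699, 12)]  |A|=472.0683
3. ⊥bis P2·P1 via (58.295,3.65): [(42.3521, 0) (63.2216, 0) (47.0246, 12) (44.9699, 12)]  |A|=137.5452
4. ⊥bis P2·P3 via (62.66,4.43): [(42.3521, 0) (63.2216, 0) (47.0246, 12) (44.9699, 12)]  |A|=137.5452
5. ⊥bis P2·P4 via (56.555,5.285): [(42.78, 1.9616) (42.3521, 0) (63.2216, 0) (56.2028, 5.2)]  |A|=66.7332
6. canonical 4-gon: [(42.78, 1.9616) (42.3521, 0) (63.2216, 0) (56.2028, 5.2)]
7. shoelace: 66.7332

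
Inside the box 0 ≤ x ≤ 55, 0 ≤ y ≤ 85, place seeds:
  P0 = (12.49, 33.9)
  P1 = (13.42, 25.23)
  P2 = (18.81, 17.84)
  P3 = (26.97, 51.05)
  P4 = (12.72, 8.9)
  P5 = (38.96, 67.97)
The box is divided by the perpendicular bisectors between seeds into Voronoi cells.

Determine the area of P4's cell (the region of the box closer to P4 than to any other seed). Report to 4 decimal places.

1. box [0,55]×[0,85]: [(0, 0) (55, 0) (55, 85) (0, 85)]
2. ⊥bis P4·P0 via (12.605,21.4): [(0, 21.284) (0, 0) (55, 0) (55, 21.79)]  |A|=1184.5369
3. ⊥bis P4·P1 via (13.07,17.065): [(0, 17.6253) (0, 0) (55, 0) (55, 15.2676)]  |A|=904.5545
4. ⊥bis P4·P2 via (15.765,13.37): [(10.1575, 17.1898) (0, 17.6253) (0, 0) (35.3919, 0)]  |A|=393.7053
5. ⊥bis P4·P3 via (19.845,29.975): [(10.1575, 17.1898) (0, 17.6253) (0, 0) (35.3919, 0)]  |A|=393.7053
6. ⊥bis P4·P5 via (25.84,38.435): [(10.1575, 17.1898) (0, 17.6253) (0, 0) (35.3919, 0)]  |A|=393.7053
7. canonical 4-gon: [(10.1575, 17.1898) (0, 17.6253) (0, 0) (35.3919, 0)]
8. shoelace: 393.7053

Area of P4's cell: 393.7053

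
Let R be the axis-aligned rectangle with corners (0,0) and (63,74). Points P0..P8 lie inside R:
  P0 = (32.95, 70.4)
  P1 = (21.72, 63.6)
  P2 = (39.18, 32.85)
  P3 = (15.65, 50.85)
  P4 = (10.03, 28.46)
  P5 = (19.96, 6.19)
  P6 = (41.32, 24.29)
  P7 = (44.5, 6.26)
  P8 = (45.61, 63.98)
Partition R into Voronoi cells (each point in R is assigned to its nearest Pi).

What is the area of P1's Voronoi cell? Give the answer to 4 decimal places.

Area of P1's cell: 443.8669

1. box [0,63]×[0,74]: [(0, 0) (63, 0) (63, 74) (0, 74)]
2. ⊥bis P1·P0 via (27.335,67): [(0, 0) (63, 0) (63, 8.1003) (23.0964, 74) (0, 74)]  |A|=3347.1809
3. ⊥bis P1·P2 via (30.45,48.225): [(0, 30.9353) (36.5919, 51.7124) (23.0964, 74) (0, 74)]  |A|=1045.2907
4. ⊥bis P1·P3 via (18.685,57.225): [(0, 66.1205) (33.7061, 50.0738) (36.5919, 51.7124) (23.0964, 74) (0, 74)]  |A|=452.3139
5. ⊥bis P1·P4 via (15.875,46.03): [(0, 66.1205) (33.7061, 50.0738) (36.5919, 51.7124) (23.0964, 74) (0, 74)]  |A|=452.3139
6. ⊥bis P1·P5 via (20.84,34.895): [(0, 66.1205) (33.7061, 50.0738) (36.5919, 51.7124) (23.0964, 74) (0, 74)]  |A|=452.3139
7. ⊥bis P1·P6 via (31.52,43.945): [(0, 66.1205) (33.7061, 50.0738) (36.5919, 51.7124) (23.0964, 74) (0, 74)]  |A|=452.3139
8. ⊥bis P1·P7 via (33.11,34.93): [(0, 66.1205) (33.7061, 50.0738) (36.5919, 51.7124) (23.0964, 74) (0, 74)]  |A|=452.3139
9. ⊥bis P1·P8 via (33.665,63.79): [(0, 66.1205) (33.7061, 50.0738) (33.8816, 50.1735) (33.7833, 56.3508) (23.0964, 74) (0, 74)]  |A|=443.8669
10. canonical 6-gon: [(0, 66.1205) (33.7061, 50.0738) (33.8816, 50.1735) (33.7833, 56.3508) (23.0964, 74) (0, 74)]
11. shoelace: 443.8669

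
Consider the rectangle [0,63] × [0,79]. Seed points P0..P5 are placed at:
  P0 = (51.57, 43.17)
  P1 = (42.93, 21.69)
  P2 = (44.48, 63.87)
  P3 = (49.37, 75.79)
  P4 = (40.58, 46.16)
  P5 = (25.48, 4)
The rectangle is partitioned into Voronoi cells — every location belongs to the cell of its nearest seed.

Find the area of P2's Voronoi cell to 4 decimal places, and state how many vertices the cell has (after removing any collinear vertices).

Area of P2's cell: 996.2288 (6 vertices)

1. box [0,63]×[0,79]: [(0, 0) (63, 0) (63, 79) (0, 79)]
2. ⊥bis P2·P0 via (48.025,53.52): [(0, 37.0709) (63, 58.6491) (63, 79) (0, 79)]  |A|=1961.8208
3. ⊥bis P2·P1 via (43.705,42.78): [(0, 44.386) (19.2881, 43.6773) (63, 58.6491) (63, 79) (0, 79)]  |A|=1891.2729
4. ⊥bis P2·P3 via (46.925,69.83): [(0, 44.386) (19.2881, 43.6773) (63, 58.6491) (63, 63.2355) (24.572, 79) (0, 79)]  |A|=1588.3729
5. ⊥bis P2·P4 via (42.53,55.015): [(0, 64.3807) (48.5313, 53.6934) (63, 58.6491) (63, 63.2355) (24.572, 79) (0, 79)]  |A|=996.2288
6. ⊥bis P2·P5 via (34.98,33.935): [(0, 64.3807) (48.5313, 53.6934) (63, 58.6491) (63, 63.2355) (24.572, 79) (0, 79)]  |A|=996.2288
7. canonical 6-gon: [(0, 64.3807) (48.5313, 53.6934) (63, 58.6491) (63, 63.2355) (24.572, 79) (0, 79)]
8. shoelace: 996.2288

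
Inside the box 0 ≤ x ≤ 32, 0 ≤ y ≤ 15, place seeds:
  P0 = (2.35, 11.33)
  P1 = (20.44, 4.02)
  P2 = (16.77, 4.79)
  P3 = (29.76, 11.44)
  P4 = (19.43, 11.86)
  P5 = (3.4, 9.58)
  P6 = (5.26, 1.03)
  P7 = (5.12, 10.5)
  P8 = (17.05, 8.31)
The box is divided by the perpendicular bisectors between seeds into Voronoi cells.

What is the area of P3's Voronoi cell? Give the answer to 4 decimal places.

1. box [0,32]×[0,15]: [(0, 0) (32, 0) (32, 15) (0, 15)]
2. ⊥bis P3·P0 via (16.055,11.385): [(16.1007, 0) (32, 0) (32, 15) (16.0405, 15)]  |A|=238.9411
3. ⊥bis P3·P1 via (25.1,7.73): [(31.2541, 0) (32, 0) (32, 15) (19.3121, 15)]  |A|=100.7533
4. ⊥bis P3·P2 via (23.265,8.115): [(20.5118, 13.4931) (31.2541, 0) (32, 0) (32, 15) (19.7403, 15)]  |A|=100.4307
5. ⊥bis P3·P4 via (24.595,11.65): [(24.4679, 8.524) (31.2541, 0) (32, 0) (32, 15) (24.7312, 15)]  |A|=83.2061
6. ⊥bis P3·P5 via (16.58,10.51): [(24.4679, 8.524) (31.2541, 0) (32, 0) (32, 15) (24.7312, 15)]  |A|=83.2061
7. ⊥bis P3·P6 via (17.51,6.235): [(24.4679, 8.524) (31.2541, 0) (32, 0) (32, 15) (24.7312, 15)]  |A|=83.2061
8. ⊥bis P3·P7 via (17.44,10.97): [(24.4679, 8.524) (31.2541, 0) (32, 0) (32, 15) (24.7312, 15)]  |A|=83.2061
9. ⊥bis P3·P8 via (23.405,9.875): [(24.4679, 8.524) (31.2541, 0) (32, 0) (32, 15) (24.7312, 15)]  |A|=83.2061
10. canonical 5-gon: [(24.4679, 8.524) (31.2541, 0) (32, 0) (32, 15) (24.7312, 15)]
11. shoelace: 83.2061

Area of P3's cell: 83.2061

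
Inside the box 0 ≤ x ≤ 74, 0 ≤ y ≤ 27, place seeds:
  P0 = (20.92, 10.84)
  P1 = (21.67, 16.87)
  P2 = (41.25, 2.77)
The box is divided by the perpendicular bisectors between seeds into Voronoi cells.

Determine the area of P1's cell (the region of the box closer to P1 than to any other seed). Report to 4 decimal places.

1. box [0,74]×[0,27]: [(0, 0) (74, 0) (74, 27) (0, 27)]
2. ⊥bis P1·P0 via (21.295,13.855): [(0, 16.5036) (74, 7.2997) (74, 27) (0, 27)]  |A|=1117.2785
3. ⊥bis P1·P2 via (31.46,9.82): [(0, 16.5036) (33.2912, 12.3629) (43.8317, 27) (0, 27)]  |A|=495.5023
4. canonical 4-gon: [(0, 16.5036) (33.2912, 12.3629) (43.8317, 27) (0, 27)]
5. shoelace: 495.5023

Area of P1's cell: 495.5023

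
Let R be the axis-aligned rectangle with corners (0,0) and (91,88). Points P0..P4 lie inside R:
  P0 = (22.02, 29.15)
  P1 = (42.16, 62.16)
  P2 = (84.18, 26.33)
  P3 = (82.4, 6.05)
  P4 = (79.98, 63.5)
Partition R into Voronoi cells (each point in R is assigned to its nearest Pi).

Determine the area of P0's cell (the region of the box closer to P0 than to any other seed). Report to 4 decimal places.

1. box [0,91]×[0,88]: [(0, 0) (91, 0) (91, 88) (0, 88)]
2. ⊥bis P0·P1 via (32.09,45.655): [(0, 65.2337) (0, 0) (91, 0) (91, 9.7129)]  |A|=3410.0717
3. ⊥bis P0·P2 via (53.1,27.74): [(53.325, 32.6992) (0, 65.2337) (0, 0) (51.8415, 0)]  |A|=2586.8796
4. ⊥bis P0·P3 via (52.21,17.6): [(52.6978, 18.8751) (53.325, 32.6992) (0, 65.2337) (0, 0) (45.4766, 0)]  |A|=2526.8107
5. ⊥bis P0·P4 via (51,46.325): [(52.6978, 18.8751) (53.325, 32.6992) (0, 65.2337) (0, 0) (45.4766, 0)]  |A|=2526.8107
6. canonical 5-gon: [(52.6978, 18.8751) (53.325, 32.6992) (0, 65.2337) (0, 0) (45.4766, 0)]
7. shoelace: 2526.8107

Area of P0's cell: 2526.8107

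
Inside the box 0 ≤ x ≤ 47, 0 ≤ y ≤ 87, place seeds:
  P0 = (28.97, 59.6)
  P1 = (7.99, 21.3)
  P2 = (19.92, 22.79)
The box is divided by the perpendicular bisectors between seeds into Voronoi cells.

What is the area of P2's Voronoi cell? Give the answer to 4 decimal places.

Area of P2's cell: 1312.3490

1. box [0,47]×[0,87]: [(0, 0) (47, 0) (47, 87) (0, 87)]
2. ⊥bis P2·P0 via (24.445,41.195): [(0, 47.205) (0, 0) (47, 0) (47, 35.6497)]  |A|=1947.0847
3. ⊥bis P2·P1 via (13.955,22.045): [(11.1552, 44.4624) (16.7083, 0) (47, 0) (47, 35.6497)]  |A|=1312.349
4. canonical 4-gon: [(11.1552, 44.4624) (16.7083, 0) (47, 0) (47, 35.6497)]
5. shoelace: 1312.349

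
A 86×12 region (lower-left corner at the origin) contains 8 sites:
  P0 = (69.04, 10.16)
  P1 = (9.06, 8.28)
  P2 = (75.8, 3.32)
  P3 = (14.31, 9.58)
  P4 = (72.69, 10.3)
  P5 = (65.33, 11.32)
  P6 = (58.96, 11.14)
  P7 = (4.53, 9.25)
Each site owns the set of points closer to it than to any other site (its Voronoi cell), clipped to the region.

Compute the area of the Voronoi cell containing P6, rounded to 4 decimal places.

1. box [0,86]×[0,12]: [(0, 0) (86, 0) (86, 12) (0, 12)]
2. ⊥bis P6·P0 via (64,10.65): [(0, 0) (62.9646, 0) (64.1312, 12) (0, 12)]  |A|=762.575
3. ⊥bis P6·P1 via (34.01,9.71): [(34.5665, 0) (62.9646, 0) (64.1312, 12) (33.8787, 12)]  |A|=351.9034
4. ⊥bis P6·P2 via (67.38,7.23): [(34.5665, 0) (62.9646, 0) (64.1312, 12) (33.8787, 12)]  |A|=351.9034
5. ⊥bis P6·P3 via (36.635,10.36): [(36.997, 0) (62.9646, 0) (64.1312, 12) (36.5777, 12)]  |A|=321.127
6. ⊥bis P6·P4 via (65.825,10.72): [(36.997, 0) (62.9646, 0) (64.1312, 12) (36.5777, 12)]  |A|=321.127
7. ⊥bis P6·P5 via (62.145,11.23): [(36.997, 0) (62.4623, 0) (62.1232, 12) (36.5777, 12)]  |A|=306.0655
8. ⊥bis P6·P7 via (31.745,10.195): [(36.997, 0) (62.4623, 0) (62.1232, 12) (36.5777, 12)]  |A|=306.0655
9. canonical 4-gon: [(36.997, 0) (62.4623, 0) (62.1232, 12) (36.5777, 12)]
10. shoelace: 306.0655

Area of P6's cell: 306.0655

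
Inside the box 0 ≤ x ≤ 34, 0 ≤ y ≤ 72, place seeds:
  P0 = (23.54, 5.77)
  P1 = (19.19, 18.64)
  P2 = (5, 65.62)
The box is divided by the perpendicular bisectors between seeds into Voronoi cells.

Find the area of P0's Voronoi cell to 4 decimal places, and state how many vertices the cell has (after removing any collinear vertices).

Area of P0's cell: 364.8081 (4 vertices)

1. box [0,34]×[0,72]: [(0, 0) (34, 0) (34, 72) (0, 72)]
2. ⊥bis P0·P1 via (21.365,12.205): [(0, 4.9837) (0, 0) (34, 0) (34, 16.4756)]  |A|=364.8081
3. ⊥bis P0·P2 via (14.27,35.695): [(0, 4.9837) (0, 0) (34, 0) (34, 16.4756)]  |A|=364.8081
4. canonical 4-gon: [(0, 4.9837) (0, 0) (34, 0) (34, 16.4756)]
5. shoelace: 364.8081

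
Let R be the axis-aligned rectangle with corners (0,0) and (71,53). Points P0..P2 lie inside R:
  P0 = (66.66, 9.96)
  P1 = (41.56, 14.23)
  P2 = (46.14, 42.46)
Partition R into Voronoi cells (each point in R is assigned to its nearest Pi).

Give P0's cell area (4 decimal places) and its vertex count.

1. box [0,71]×[0,53]: [(0, 0) (71, 0) (71, 53) (0, 53)]
2. ⊥bis P0·P1 via (54.11,12.095): [(52.0524, 0) (71, 0) (71, 53) (61.0687, 53)]  |A|=765.2897
3. ⊥bis P0·P2 via (56.4,26.21): [(56.5246, 26.2887) (52.0524, 0) (71, 0) (71, 35.4282)]  |A|=505.4721
4. canonical 4-gon: [(56.5246, 26.2887) (52.0524, 0) (71, 0) (71, 35.4282)]
5. shoelace: 505.4721

Area of P0's cell: 505.4721 (4 vertices)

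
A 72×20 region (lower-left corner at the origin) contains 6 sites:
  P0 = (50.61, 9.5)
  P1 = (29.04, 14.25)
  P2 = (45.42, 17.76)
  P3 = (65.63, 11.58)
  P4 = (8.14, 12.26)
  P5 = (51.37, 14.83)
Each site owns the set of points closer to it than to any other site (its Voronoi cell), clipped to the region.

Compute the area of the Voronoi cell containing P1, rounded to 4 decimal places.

Area of P1's cell: 378.6430

1. box [0,72]×[0,20]: [(0, 0) (72, 0) (72, 20) (0, 20)]
2. ⊥bis P1·P0 via (39.825,11.875): [(0, 0) (37.21, 0) (41.6142, 20) (0, 20)]  |A|=788.242
3. ⊥bis P1·P2 via (37.23,16.005): [(0, 0) (37.21, 0) (38.9583, 7.9394) (36.3739, 20) (0, 20)]  |A|=756.6415
4. ⊥bis P1·P3 via (47.335,12.915): [(0, 0) (37.21, 0) (38.9583, 7.9394) (36.3739, 20) (0, 20)]  |A|=756.6415
5. ⊥bis P1·P4 via (18.59,13.255): [(19.8521, 0) (37.21, 0) (38.9583, 7.9394) (36.3739, 20) (17.9478, 20)]  |A|=378.643
6. ⊥bis P1·P5 via (40.205,14.54): [(19.8521, 0) (37.21, 0) (38.9583, 7.9394) (36.3739, 20) (17.9478, 20)]  |A|=378.643
7. canonical 5-gon: [(19.8521, 0) (37.21, 0) (38.9583, 7.9394) (36.3739, 20) (17.9478, 20)]
8. shoelace: 378.643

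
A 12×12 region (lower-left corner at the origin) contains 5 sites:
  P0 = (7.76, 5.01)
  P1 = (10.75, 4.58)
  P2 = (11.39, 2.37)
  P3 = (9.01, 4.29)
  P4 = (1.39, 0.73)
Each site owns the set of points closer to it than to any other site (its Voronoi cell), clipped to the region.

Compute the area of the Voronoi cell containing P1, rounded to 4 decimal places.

Area of P1's cell: 18.2845

1. box [0,12]×[0,12]: [(0, 0) (12, 0) (12, 12) (0, 12)]
2. ⊥bis P1·P0 via (9.255,4.795): [(8.5654, 0) (12, 0) (12, 12) (10.2912, 12)]  |A|=30.8605
3. ⊥bis P1·P2 via (11.07,3.475): [(8.978, 2.8692) (12, 3.7443) (12, 12) (10.2912, 12)]  |A|=20.2757
4. ⊥bis P1·P3 via (9.88,4.435): [(9.5167, 6.6148) (10.0874, 3.1905) (12, 3.7443) (12, 12) (10.2912, 12)]  |A|=18.2845
5. ⊥bis P1·P4 via (6.07,2.655): [(9.5167, 6.6148) (10.0874, 3.1905) (12, 3.7443) (12, 12) (10.2912, 12)]  |A|=18.2845
6. canonical 5-gon: [(9.5167, 6.6148) (10.0874, 3.1905) (12, 3.7443) (12, 12) (10.2912, 12)]
7. shoelace: 18.2845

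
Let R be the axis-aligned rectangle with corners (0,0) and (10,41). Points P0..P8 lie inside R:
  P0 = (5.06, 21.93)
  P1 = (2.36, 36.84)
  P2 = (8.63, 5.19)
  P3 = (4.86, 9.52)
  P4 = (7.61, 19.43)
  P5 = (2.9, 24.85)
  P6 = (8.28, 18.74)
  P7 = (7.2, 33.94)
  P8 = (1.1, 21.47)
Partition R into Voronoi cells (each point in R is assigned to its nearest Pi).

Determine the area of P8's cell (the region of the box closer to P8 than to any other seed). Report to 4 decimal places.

1. box [0,10]×[0,41]: [(0, 0) (10, 0) (10, 41) (0, 41)]
2. ⊥bis P8·P0 via (3.08,21.7): [(0, 0) (5.6007, 0) (0.8381, 41) (0, 41)]  |A|=131.9952
3. ⊥bis P8·P1 via (1.73,29.155): [(0, 29.2968) (0, 0) (5.6007, 0) (2.2187, 29.1149)]  |A|=114.0321
4. ⊥bis P8·P2 via (4.865,13.33): [(0, 29.2968) (0, 11.0798) (4.0937, 12.9733) (2.2187, 29.1149)]  |A|=55.0237
5. ⊥bis P8·P3 via (2.98,15.495): [(0, 29.2968) (0, 14.5574) (3.7718, 15.7441) (2.2187, 29.1149)]  |A|=42.4889
6. ⊥bis P8·P4 via (4.355,20.45): [(0, 29.2968) (0, 14.5574) (2.7828, 15.433) (3.5307, 17.8197) (2.2187, 29.1149)]  |A|=41.425
7. ⊥bis P8·P5 via (2,23.16): [(0, 24.2251) (0, 14.5574) (2.7828, 15.433) (3.5307, 17.8197) (2.9704, 22.6432)]  |A|=26.7814
8. ⊥bis P8·P6 via (4.69,20.105): [(0, 24.2251) (0, 14.5574) (2.7828, 15.433) (3.5307, 17.8197) (2.9704, 22.6432)]  |A|=26.7814
9. ⊥bis P8·P7 via (4.15,27.705): [(0, 24.2251) (0, 14.5574) (2.7828, 15.433) (3.5307, 17.8197) (2.9704, 22.6432)]  |A|=26.7814
10. canonical 5-gon: [(0, 24.2251) (0, 14.5574) (2.7828, 15.433) (3.5307, 17.8197) (2.9704, 22.6432)]
11. shoelace: 26.7814

Area of P8's cell: 26.7814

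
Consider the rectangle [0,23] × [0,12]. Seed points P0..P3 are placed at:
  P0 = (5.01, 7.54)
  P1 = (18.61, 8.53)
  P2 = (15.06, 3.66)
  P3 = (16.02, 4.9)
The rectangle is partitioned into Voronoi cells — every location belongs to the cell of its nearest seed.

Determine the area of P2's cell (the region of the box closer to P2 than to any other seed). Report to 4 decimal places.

1. box [0,23]×[0,12]: [(0, 0) (23, 0) (23, 12) (0, 12)]
2. ⊥bis P2·P0 via (10.035,5.6): [(7.873, 0) (23, 0) (23, 12) (12.5058, 12)]  |A|=153.7269
3. ⊥bis P2·P1 via (16.835,6.095): [(11.6775, 9.8545) (7.873, 0) (23, 0) (23, 1.601)]  |A|=83.5984
4. ⊥bis P2·P3 via (15.54,4.28): [(10.9094, 7.865) (7.873, 0) (21.0683, 0)]  |A|=51.8903
5. canonical 3-gon: [(10.9094, 7.865) (7.873, 0) (21.0683, 0)]
6. shoelace: 51.8903

Area of P2's cell: 51.8903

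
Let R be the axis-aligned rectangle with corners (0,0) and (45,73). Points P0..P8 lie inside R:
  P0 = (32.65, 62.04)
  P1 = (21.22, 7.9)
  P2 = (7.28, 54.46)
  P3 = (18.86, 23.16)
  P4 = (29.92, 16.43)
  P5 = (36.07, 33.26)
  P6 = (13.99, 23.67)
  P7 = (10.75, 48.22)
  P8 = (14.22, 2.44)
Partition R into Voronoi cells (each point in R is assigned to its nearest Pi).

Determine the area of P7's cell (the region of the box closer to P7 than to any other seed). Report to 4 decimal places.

Area of P7's cell: 402.2086

1. box [0,45]×[0,73]: [(0, 0) (45, 0) (45, 73) (0, 73)]
2. ⊥bis P7·P0 via (21.7,55.13): [(0, 0) (45, 0) (45, 18.2074) (10.4231, 73) (0, 73)]  |A|=2337.7222
3. ⊥bis P7·P1 via (15.985,28.06): [(0, 23.9091) (35.5728, 33.1464) (10.4231, 73) (0, 73)]  |A|=1080.8483
4. ⊥bis P7·P2 via (9.015,51.34): [(0, 46.3269) (0, 23.9091) (35.5728, 33.1464) (20.1753, 57.5461)]  |A|=731.24
5. ⊥bis P7·P3 via (14.805,35.69): [(0, 46.3269) (0, 30.8988) (30.7179, 40.8398) (20.1753, 57.5461)]  |A|=464.6268
6. ⊥bis P7·P4 via (20.335,32.325): [(0, 46.3269) (0, 30.8988) (30.7179, 40.8398) (20.1753, 57.5461)]  |A|=464.6268
7. ⊥bis P7·P5 via (23.41,40.74): [(0, 46.3269) (0, 30.8988) (21.7552, 37.9393) (26.9741, 46.7723) (20.1753, 57.5461)]  |A|=432.6118
8. ⊥bis P7·P6 via (12.37,35.945): [(0, 46.3269) (0, 34.3125) (17.8124, 36.6633) (21.7552, 37.9393) (26.9741, 46.7723) (20.1753, 57.5461)]  |A|=402.2086
9. ⊥bis P7·P8 via (12.485,25.33): [(0, 46.3269) (0, 34.3125) (17.8124, 36.6633) (21.7552, 37.9393) (26.9741, 46.7723) (20.1753, 57.5461)]  |A|=402.2086
10. canonical 6-gon: [(0, 46.3269) (0, 34.3125) (17.8124, 36.6633) (21.7552, 37.9393) (26.9741, 46.7723) (20.1753, 57.5461)]
11. shoelace: 402.2086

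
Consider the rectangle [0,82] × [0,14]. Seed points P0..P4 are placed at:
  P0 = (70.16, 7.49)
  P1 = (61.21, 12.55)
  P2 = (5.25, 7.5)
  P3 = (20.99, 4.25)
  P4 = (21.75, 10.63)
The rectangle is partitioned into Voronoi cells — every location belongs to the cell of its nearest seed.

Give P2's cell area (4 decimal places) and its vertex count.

1. box [0,82]×[0,14]: [(0, 0) (82, 0) (82, 14) (0, 14)]
2. ⊥bis P2·P0 via (37.705,7.495): [(0, 0) (37.7038, 0) (37.706, 14) (0, 14)]  |A|=527.8689
3. ⊥bis P2·P1 via (33.23,10.025): [(0, 0) (34.1347, 0) (32.8713, 14) (0, 14)]  |A|=469.0418
4. ⊥bis P2·P3 via (13.12,5.875): [(0, 0) (11.9069, 0) (14.7977, 14) (0, 14)]  |A|=186.9321
5. ⊥bis P2·P4 via (13.5,9.065): [(0, 0) (11.9069, 0) (13.6334, 8.3616) (12.5638, 14) (0, 14)]  |A|=180.6345
6. canonical 5-gon: [(0, 0) (11.9069, 0) (13.6334, 8.3616) (12.5638, 14) (0, 14)]
7. shoelace: 180.6345

Area of P2's cell: 180.6345 (5 vertices)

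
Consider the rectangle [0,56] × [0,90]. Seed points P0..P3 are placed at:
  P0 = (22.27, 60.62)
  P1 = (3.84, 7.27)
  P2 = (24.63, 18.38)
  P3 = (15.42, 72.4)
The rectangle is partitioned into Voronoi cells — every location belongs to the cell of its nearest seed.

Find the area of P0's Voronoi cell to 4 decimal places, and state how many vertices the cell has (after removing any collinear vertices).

Area of P0's cell: 1796.3568 (5 vertices)

1. box [0,56]×[0,90]: [(0, 0) (56, 0) (56, 90) (0, 90)]
2. ⊥bis P0·P1 via (13.055,33.945): [(0, 38.4549) (56, 19.1095) (56, 90) (0, 90)]  |A|=3428.1978
3. ⊥bis P0·P2 via (23.45,39.5): [(0, 38.4549) (0.6605, 38.2267) (56, 41.3186) (56, 90) (0, 90)]  |A|=2813.6765
4. ⊥bis P0·P3 via (18.845,66.51): [(0, 55.5517) (0, 38.4549) (0.6605, 38.2267) (56, 41.3186) (56, 88.1154)]  |A|=1796.3568
5. canonical 5-gon: [(0, 55.5517) (0, 38.4549) (0.6605, 38.2267) (56, 41.3186) (56, 88.1154)]
6. shoelace: 1796.3568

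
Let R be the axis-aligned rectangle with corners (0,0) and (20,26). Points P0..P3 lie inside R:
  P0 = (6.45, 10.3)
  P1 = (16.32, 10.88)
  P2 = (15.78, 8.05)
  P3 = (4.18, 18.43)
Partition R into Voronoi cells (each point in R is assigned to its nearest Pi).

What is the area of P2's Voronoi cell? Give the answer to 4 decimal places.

1. box [0,20]×[0,26]: [(0, 0) (20, 0) (20, 26) (0, 26)]
2. ⊥bis P2·P0 via (11.115,9.175): [(8.9024, 0) (20, 0) (20, 26) (15.1725, 26)]  |A|=207.0269
3. ⊥bis P2·P1 via (16.05,9.465): [(11.399, 10.3525) (8.9024, 0) (20, 0) (20, 8.7113)]  |A|=94.907
4. ⊥bis P2·P3 via (9.98,13.24): [(11.399, 10.3525) (8.9024, 0) (20, 0) (20, 8.7113)]  |A|=94.907
5. canonical 4-gon: [(11.399, 10.3525) (8.9024, 0) (20, 0) (20, 8.7113)]
6. shoelace: 94.907

Area of P2's cell: 94.9070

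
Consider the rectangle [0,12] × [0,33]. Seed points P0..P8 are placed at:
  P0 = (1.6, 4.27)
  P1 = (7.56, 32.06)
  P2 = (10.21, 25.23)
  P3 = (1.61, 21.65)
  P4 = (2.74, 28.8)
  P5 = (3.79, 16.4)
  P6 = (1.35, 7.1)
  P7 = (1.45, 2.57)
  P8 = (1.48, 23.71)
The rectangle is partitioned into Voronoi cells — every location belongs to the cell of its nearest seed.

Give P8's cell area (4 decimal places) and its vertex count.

1. box [0,12]×[0,33]: [(0, 0) (12, 0) (12, 33) (0, 33)]
2. ⊥bis P8·P0 via (1.54,13.99): [(0, 13.9805) (12, 14.0546) (12, 33) (0, 33)]  |A|=227.7896
3. ⊥bis P8·P1 via (4.52,27.885): [(0, 31.1762) (0, 13.9805) (12, 14.0546) (12, 22.4385)]  |A|=153.4778
4. ⊥bis P8·P2 via (5.845,24.47): [(5.3565, 27.2759) (0, 31.1762) (0, 13.9805) (7.6631, 14.0278)]  |A|=96.8696
5. ⊥bis P8·P3 via (1.545,22.68): [(6.1065, 22.9679) (5.3565, 27.2759) (0, 31.1762) (0, 22.5825)]  |A|=36.3142
6. ⊥bis P8·P4 via (2.11,26.255): [(6.1065, 22.9679) (5.6884, 25.3692) (0, 26.7773) (0, 22.5825)]  |A|=19.3434
7. ⊥bis P8·P5 via (2.635,20.055): [(6.1065, 22.9679) (5.6884, 25.3692) (0, 26.7773) (0, 22.5825)]  |A|=19.3434
8. ⊥bis P8·P6 via (1.415,15.405): [(6.1065, 22.9679) (5.6884, 25.3692) (0, 26.7773) (0, 22.5825)]  |A|=19.3434
9. ⊥bis P8·P7 via (1.465,13.14): [(6.1065, 22.9679) (5.6884, 25.3692) (0, 26.7773) (0, 22.5825)]  |A|=19.3434
10. canonical 4-gon: [(6.1065, 22.9679) (5.6884, 25.3692) (0, 26.7773) (0, 22.5825)]
11. shoelace: 19.3434

Area of P8's cell: 19.3434 (4 vertices)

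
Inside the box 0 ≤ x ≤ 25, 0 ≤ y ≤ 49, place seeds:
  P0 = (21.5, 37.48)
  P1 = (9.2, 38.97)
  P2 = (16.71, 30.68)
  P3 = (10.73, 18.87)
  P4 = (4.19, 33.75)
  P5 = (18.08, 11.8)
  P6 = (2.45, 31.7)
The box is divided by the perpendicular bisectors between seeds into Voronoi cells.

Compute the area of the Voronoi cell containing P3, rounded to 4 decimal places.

Area of P3's cell: 268.5132

1. box [0,25]×[0,49]: [(0, 0) (25, 0) (25, 49) (0, 49)]
2. ⊥bis P3·P0 via (16.115,28.175): [(0, 37.5011) (0, 0) (25, 0) (25, 23.0331)]  |A|=756.6769
3. ⊥bis P3·P1 via (9.965,28.92): [(14.2624, 29.2471) (0, 28.1615) (0, 0) (25, 0) (25, 23.0331)]  |A|=690.0741
4. ⊥bis P3·P2 via (13.72,24.775): [(6.113, 28.6268) (0, 28.1615) (0, 0) (25, 0) (25, 19.0634)]  |A|=623.9355
5. ⊥bis P3·P4 via (7.46,26.31): [(9.1883, 27.0696) (0, 23.0312) (0, 0) (25, 0) (25, 19.0634)]  |A|=594.8912
6. ⊥bis P3·P5 via (14.405,15.335): [(20.2869, 21.4498) (9.1883, 27.0696) (0, 23.0312) (0, 0.3595)]  |A|=278.1978
7. ⊥bis P3·P6 via (6.59,25.285): [(20.2869, 21.4498) (9.2819, 27.0222) (0, 21.0321) (0, 0.3595)]  |A|=268.5132
8. canonical 4-gon: [(20.2869, 21.4498) (9.2819, 27.0222) (0, 21.0321) (0, 0.3595)]
9. shoelace: 268.5132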